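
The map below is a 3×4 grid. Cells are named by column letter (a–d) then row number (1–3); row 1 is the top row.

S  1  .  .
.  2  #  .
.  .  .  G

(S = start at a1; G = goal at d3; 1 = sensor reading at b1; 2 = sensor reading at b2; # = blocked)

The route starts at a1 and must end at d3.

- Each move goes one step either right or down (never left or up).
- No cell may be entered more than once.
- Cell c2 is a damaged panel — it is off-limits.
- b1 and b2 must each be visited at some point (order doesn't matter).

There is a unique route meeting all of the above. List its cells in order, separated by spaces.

a1 b1 b2 b3 c3 d3

Moves only go right or down, so the column and row indices never decrease.
Route from a1: right to b1, 2× down (reaching b3), 2× right (reaching d3) — 5 moves in all.
Check: all required cells visited.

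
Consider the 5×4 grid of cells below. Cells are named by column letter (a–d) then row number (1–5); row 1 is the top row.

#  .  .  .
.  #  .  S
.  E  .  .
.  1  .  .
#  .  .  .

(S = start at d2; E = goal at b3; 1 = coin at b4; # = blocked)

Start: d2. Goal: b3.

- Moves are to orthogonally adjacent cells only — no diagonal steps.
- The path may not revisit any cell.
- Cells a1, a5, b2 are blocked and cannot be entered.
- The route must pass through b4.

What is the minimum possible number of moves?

5

Any route passes through b4 somewhere between d2 and b3. Summing Manhattan distances along the two legs (d2 → b4 → b3) gives a lower bound of 4 + 1 = 5 moves.
A route of 5 moves achieves this: d2 → d3 → d4 → c4 → b4 → b3.
Since 5 matches the lower bound, it is optimal.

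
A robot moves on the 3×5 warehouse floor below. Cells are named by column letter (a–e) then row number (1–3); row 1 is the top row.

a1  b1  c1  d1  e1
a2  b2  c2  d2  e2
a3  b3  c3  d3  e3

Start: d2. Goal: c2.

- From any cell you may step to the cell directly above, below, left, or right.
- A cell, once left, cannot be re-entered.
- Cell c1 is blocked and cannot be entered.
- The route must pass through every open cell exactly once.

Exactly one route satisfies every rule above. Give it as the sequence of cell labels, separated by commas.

Need to visit all 14 open cells exactly once, starting at d2 and ending at c2.
Cell a3 has only two open neighbours (a2 and b3), so the path must pass straight through it: one of those is the cell it's entered from and the other is where it exits.
Route from d2: up to d1, right to e1, 2× down (reaching e3), 4× left (reaching a3), 2× up (reaching a1), right to b1, down to b2, right to c2 — 13 moves in all.
Check: all 14 open cells covered.

d2, d1, e1, e2, e3, d3, c3, b3, a3, a2, a1, b1, b2, c2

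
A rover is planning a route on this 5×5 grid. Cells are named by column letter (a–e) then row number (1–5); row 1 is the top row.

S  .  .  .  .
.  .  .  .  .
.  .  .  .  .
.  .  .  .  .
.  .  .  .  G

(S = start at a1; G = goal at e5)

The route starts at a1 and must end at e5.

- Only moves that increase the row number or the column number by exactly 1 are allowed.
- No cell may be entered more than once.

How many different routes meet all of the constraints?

70

A right/down-only route from a1 to e5 makes exactly 4 down-moves and 4 right-moves in some order.
With no other constraints that would be C(8,4) = 70 routes.
That gives 70 routes.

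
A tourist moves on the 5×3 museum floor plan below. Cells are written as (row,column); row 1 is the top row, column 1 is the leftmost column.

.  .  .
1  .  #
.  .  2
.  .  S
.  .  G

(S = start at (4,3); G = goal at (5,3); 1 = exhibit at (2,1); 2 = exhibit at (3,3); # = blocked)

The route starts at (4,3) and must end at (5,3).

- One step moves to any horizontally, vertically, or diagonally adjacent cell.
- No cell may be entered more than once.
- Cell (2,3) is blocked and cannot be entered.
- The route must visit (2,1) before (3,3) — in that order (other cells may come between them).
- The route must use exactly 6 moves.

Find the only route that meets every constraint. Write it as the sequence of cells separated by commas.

The waypoints must appear in the order (2,1), (3,3), with no cell reused.
Route from (4,3): 2× up-left (reaching (2,1)), right to (2,2), down-right to (3,3), down-left to (4,2), down-right to (5,3) — 6 moves in all.
Check: order respected (1 at step 2, 2 at step 4); 6 moves as required.

(4,3), (3,2), (2,1), (2,2), (3,3), (4,2), (5,3)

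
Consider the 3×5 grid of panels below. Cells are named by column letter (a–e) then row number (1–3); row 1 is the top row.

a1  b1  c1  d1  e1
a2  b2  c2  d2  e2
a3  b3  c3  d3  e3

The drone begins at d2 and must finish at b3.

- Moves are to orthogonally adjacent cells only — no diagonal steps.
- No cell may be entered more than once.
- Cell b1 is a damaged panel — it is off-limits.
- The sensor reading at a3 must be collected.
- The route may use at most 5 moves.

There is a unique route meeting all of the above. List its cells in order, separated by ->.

d2 -> c2 -> b2 -> a2 -> a3 -> b3

The budget equals the shortest possible length, so every move has to be on a shortest route through the required cells.
Route from d2: left 3 to a2, down 1 to a3, right 1 to b3 — 5 moves in all.
Check: all required cells visited; 5 ≤ 5 moves.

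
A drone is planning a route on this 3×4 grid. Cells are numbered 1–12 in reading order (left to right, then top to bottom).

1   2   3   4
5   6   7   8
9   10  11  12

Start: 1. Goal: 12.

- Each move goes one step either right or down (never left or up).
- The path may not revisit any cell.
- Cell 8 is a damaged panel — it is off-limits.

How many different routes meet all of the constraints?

6

A right/down-only route from 1 to 12 makes exactly 2 down-moves and 3 right-moves in some order.
With no other constraints that would be C(5,2) = 10 routes.
Subtract routes through each blocked cell (inclusion–exclusion for overlaps): − through 8: 4 → 6.
That gives 6 routes.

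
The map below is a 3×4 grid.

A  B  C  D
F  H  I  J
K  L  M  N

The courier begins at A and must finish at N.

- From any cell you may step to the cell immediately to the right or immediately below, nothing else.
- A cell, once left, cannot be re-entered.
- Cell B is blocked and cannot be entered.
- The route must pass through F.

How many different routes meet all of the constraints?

A right/down-only route from A to N makes exactly 2 down-moves and 3 right-moves in some order.
With no other constraints that would be C(5,2) = 10 routes.
Split at F and multiply the segment counts (each segment already excludes blocked cells): A→F: 1; F→N: 4; product = 4.
That gives 4 routes.

4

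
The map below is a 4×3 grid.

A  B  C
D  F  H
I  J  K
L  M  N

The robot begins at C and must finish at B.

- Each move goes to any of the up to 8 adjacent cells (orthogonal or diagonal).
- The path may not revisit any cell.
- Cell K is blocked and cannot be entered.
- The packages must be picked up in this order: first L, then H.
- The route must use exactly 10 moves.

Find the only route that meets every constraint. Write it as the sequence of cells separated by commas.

C, F, A, D, I, L, M, N, J, H, B

The waypoints must appear in the order L, H, with no cell reused.
Route from C: down-left to F, up-left to A, 3× down (reaching L), 2× right (reaching N), up-left to J, up-right to H, up-left to B — 10 moves in all.
Check: order respected (L at step 5, H at step 9); 10 moves as required.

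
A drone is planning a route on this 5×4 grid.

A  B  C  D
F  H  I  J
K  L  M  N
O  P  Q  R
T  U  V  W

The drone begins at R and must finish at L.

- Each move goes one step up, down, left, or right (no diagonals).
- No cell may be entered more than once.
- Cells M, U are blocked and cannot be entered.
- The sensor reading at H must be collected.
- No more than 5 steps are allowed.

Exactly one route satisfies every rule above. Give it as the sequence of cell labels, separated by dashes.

R - N - J - I - H - L

Any route must reach H and still end at L within 5 moves, so the order of the required stops is forced.
Route from R: 2× up (reaching J), 2× left (reaching H), down to L — 5 moves in all.
Check: all required cells visited; 5 ≤ 5 moves.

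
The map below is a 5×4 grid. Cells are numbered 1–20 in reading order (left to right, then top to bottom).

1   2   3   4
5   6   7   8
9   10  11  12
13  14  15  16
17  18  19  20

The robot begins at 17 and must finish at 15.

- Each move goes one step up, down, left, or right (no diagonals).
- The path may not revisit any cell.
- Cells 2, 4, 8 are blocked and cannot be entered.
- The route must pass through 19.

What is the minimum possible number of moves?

3

Any route passes through 19 somewhere between 17 and 15. Summing Manhattan distances along the two legs (17 → 19 → 15) gives a lower bound of 2 + 1 = 3 moves.
A route of 3 moves achieves this: 17 → 18 → 19 → 15.
Since 3 matches the lower bound, it is optimal.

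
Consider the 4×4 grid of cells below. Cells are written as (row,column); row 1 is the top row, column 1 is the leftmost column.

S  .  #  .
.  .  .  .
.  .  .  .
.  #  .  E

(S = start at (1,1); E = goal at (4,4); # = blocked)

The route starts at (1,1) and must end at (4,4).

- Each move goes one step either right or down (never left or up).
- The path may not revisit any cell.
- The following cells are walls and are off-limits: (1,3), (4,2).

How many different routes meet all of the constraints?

A right/down-only route from (1,1) to (4,4) makes exactly 3 down-moves and 3 right-moves in some order.
With no other constraints that would be C(6,3) = 20 routes.
Subtract routes through each blocked cell (inclusion–exclusion for overlaps): − through (1,3): 4 − through (4,2): 4 → 12.
That gives 12 routes.

12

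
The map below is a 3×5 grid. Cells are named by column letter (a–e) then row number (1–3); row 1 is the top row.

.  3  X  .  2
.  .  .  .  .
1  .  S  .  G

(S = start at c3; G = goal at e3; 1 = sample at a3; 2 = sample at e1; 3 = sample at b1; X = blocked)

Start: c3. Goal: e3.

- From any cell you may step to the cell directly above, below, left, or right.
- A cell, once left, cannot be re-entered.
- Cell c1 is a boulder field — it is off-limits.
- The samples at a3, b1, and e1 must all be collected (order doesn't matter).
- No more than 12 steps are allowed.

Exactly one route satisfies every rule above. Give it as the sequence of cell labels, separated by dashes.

The budget equals the shortest possible length, so every move has to be on a shortest route through the required cells.
Route from c3: left 2 to a3, up 2 to a1, right 1 to b1, down 1 to b2, right 2 to d2, up 1 to d1, right 1 to e1, down 2 to e3 — 12 moves in all.
Check: all required cells visited; 12 ≤ 12 moves.

c3 - b3 - a3 - a2 - a1 - b1 - b2 - c2 - d2 - d1 - e1 - e2 - e3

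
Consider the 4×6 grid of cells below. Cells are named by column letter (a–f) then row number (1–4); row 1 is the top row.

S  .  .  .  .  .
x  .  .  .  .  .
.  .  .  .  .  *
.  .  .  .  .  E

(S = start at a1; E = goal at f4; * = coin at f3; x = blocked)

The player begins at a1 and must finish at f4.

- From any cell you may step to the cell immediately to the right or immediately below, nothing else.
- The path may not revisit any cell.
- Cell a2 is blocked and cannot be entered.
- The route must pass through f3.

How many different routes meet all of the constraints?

A right/down-only route from a1 to f4 makes exactly 3 down-moves and 5 right-moves in some order.
With no other constraints that would be C(8,3) = 56 routes.
Split at f3 and multiply the segment counts (each segment already excludes blocked cells): a1→f3: 15; f3→f4: 1; product = 15.
That gives 15 routes.

15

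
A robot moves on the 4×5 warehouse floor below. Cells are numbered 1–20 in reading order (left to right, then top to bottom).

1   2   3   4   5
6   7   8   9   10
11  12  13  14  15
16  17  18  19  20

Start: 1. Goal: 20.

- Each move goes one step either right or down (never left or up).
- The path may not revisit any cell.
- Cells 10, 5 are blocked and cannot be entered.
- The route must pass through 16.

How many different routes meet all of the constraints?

A right/down-only route from 1 to 20 makes exactly 3 down-moves and 4 right-moves in some order.
With no other constraints that would be C(7,3) = 35 routes.
Split at 16 and multiply the segment counts (each segment already excludes blocked cells): 1→16: 1; 16→20: 1; product = 1.
That gives 1 route.

1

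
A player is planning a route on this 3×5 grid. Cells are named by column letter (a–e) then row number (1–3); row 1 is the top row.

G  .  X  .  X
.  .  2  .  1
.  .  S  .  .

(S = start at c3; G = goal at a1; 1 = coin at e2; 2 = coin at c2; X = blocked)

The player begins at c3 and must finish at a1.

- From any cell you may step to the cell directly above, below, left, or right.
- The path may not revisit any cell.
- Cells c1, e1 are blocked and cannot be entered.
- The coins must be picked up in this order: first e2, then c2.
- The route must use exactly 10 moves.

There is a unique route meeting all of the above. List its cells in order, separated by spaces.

c3 d3 e3 e2 d2 c2 b2 b3 a3 a2 a1

The waypoints must appear in the order e2, c2, with no cell reused.
Route from c3: right 2 to e3, up 1 to e2, left 3 to b2, down 1 to b3, left 1 to a3, up 2 to a1 — 10 moves in all.
Check: order respected (1 at step 3, 2 at step 5); 10 moves as required.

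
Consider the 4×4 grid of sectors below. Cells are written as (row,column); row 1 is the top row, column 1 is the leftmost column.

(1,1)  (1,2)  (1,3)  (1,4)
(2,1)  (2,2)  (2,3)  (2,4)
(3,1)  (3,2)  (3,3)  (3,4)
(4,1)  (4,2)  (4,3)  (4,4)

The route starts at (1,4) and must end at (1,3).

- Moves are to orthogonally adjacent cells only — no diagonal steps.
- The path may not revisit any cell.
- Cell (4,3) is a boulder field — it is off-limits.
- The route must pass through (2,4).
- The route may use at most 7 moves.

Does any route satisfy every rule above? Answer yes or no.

yes

One route that works: (1,4) → (2,4) → (2,3) → (1,3).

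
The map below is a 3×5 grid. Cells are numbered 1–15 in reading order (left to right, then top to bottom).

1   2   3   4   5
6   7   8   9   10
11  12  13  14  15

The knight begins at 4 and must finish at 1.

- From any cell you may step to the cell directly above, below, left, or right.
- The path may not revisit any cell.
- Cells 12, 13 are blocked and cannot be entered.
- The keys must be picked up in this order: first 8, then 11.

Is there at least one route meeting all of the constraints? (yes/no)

no

11 must be visited but has only one open neighbour (6), and it is neither the start nor the goal — the route would have to enter and leave through 6, re-entering it.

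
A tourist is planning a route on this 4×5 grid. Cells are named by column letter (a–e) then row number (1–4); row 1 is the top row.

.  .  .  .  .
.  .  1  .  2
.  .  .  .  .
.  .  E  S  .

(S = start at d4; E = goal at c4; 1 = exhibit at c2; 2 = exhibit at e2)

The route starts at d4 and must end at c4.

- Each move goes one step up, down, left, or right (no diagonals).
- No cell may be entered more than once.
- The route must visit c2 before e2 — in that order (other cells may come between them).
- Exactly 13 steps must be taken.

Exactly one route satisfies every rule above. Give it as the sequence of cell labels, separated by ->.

The waypoints must appear in the order c2, e2, with no cell reused.
Route from d4: up 1 to d3, left 1 to c3, up 1 to c2, right 2 to e2, up 1 to e1, left 3 to b1, down 3 to b4, right 1 to c4 — 13 moves in all.
Check: order respected (1 at step 3, 2 at step 5); 13 moves as required.

d4 -> d3 -> c3 -> c2 -> d2 -> e2 -> e1 -> d1 -> c1 -> b1 -> b2 -> b3 -> b4 -> c4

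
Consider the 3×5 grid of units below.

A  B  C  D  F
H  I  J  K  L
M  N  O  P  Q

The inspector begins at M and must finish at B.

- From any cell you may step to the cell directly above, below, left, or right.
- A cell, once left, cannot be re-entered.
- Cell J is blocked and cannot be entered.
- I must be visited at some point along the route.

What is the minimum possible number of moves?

3

Any route passes through I somewhere between M and B. Summing Manhattan distances along the two legs (M → I → B) gives a lower bound of 2 + 1 = 3 moves.
A route of 3 moves achieves this: M → H → I → B.
Since 3 matches the lower bound, it is optimal.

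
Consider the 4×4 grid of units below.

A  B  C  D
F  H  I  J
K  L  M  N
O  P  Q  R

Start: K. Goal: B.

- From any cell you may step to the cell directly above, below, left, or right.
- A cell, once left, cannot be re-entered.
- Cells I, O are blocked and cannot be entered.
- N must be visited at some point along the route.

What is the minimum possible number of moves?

7

Any route passes through N somewhere between K and B. Summing Manhattan distances along the two legs (K → N → B) gives a lower bound of 3 + 4 = 7 moves.
A route of 7 moves achieves this: K → L → M → N → J → D → C → B.
Since 7 matches the lower bound, it is optimal.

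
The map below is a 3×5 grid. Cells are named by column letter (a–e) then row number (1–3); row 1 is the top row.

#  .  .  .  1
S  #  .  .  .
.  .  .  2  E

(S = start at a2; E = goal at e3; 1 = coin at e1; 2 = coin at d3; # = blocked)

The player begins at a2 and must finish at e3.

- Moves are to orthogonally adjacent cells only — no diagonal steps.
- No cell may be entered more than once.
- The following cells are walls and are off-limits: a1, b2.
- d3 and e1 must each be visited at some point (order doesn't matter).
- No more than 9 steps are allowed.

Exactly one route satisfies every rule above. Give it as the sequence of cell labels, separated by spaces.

The 9-move cap with required stops at d3, e1 leaves no slack for detours.
Route from a2: down to a3, 3× right (reaching d3), 2× up (reaching d1), right to e1, 2× down (reaching e3) — 9 moves in all.
Check: all required cells visited; 9 ≤ 9 moves.

a2 a3 b3 c3 d3 d2 d1 e1 e2 e3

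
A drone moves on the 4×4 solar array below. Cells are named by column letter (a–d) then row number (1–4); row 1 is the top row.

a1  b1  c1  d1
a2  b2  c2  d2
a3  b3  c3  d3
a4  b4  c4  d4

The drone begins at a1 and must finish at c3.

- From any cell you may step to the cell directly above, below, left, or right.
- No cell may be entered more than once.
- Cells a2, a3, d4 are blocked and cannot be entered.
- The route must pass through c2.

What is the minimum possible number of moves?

4

Any route passes through c2 somewhere between a1 and c3. Summing Manhattan distances along the two legs (a1 → c2 → c3) gives a lower bound of 3 + 1 = 4 moves.
A route of 4 moves achieves this: a1 → b1 → b2 → c2 → c3.
Since 4 matches the lower bound, it is optimal.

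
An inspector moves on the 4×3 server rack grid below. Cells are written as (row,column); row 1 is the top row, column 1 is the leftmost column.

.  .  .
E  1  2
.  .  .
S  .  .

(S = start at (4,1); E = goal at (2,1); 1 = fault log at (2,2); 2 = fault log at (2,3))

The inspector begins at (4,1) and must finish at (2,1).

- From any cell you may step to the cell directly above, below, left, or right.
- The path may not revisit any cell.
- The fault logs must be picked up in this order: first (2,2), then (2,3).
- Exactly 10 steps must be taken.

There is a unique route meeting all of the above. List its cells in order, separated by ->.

(4,1) -> (4,2) -> (4,3) -> (3,3) -> (3,2) -> (2,2) -> (2,3) -> (1,3) -> (1,2) -> (1,1) -> (2,1)

The waypoints must appear in the order (2,2), (2,3), with no cell reused.
Route from (4,1): right 2 to (4,3), up 1 to (3,3), left 1 to (3,2), up 1 to (2,2), right 1 to (2,3), up 1 to (1,3), left 2 to (1,1), down 1 to (2,1) — 10 moves in all.
Check: order respected (1 at step 5, 2 at step 6); 10 moves as required.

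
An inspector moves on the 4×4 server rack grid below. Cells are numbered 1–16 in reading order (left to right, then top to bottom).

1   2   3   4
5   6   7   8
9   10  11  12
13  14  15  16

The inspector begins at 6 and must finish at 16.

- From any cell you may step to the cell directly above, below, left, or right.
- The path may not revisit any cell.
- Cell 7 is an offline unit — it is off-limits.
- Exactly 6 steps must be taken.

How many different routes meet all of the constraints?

Need simple routes of exactly 6 moves from 6 to 16 (Manhattan distance 4, so 1 moves are spent on a detour and 1 undoing it).
Enumerating: 6 2 3 4 8 12 16 | 6 10 14 15 11 12 16 | 6 10 9 13 14 15 16 | 6 5 9 13 14 15 16 | 6 5 9 10 14 15 16 | 6 5 9 10 11 15 16 | 6 5 9 10 11 12 16.
That gives 7 routes.

7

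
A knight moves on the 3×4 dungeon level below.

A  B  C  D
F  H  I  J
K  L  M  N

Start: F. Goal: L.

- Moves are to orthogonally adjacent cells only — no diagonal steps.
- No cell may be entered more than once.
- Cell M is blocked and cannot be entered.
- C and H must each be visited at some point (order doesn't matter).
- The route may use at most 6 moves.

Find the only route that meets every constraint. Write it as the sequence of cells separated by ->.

F -> A -> B -> C -> I -> H -> L

Any route must reach C and H and still end at L within 6 moves, so the order of the required stops is forced.
Route from F: up to A, 2× right (reaching C), down to I, left to H, down to L — 6 moves in all.
Check: all required cells visited; 6 ≤ 6 moves.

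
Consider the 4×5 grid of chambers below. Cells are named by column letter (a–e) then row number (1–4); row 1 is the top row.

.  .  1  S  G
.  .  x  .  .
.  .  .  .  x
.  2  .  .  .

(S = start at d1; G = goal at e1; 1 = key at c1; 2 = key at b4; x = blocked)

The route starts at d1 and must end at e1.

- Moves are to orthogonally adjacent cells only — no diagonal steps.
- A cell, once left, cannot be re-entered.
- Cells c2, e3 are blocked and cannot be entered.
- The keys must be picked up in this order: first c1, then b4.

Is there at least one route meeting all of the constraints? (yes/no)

yes

One route that works: d1 → c1 → b1 → b2 → b3 → b4 → c4 → c3 → d3 → d2 → e2 → e1.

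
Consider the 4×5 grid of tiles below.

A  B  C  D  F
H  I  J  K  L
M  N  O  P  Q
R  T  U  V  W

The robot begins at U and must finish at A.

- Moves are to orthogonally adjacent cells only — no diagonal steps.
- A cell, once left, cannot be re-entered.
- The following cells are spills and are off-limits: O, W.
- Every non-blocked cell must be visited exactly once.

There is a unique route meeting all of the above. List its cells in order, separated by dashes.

U - V - P - Q - L - F - D - K - J - C - B - I - N - T - R - M - H - A

Need to visit all 18 open cells exactly once, starting at U and ending at A.
Route from U: right to V, up to P, right to Q, 2× up (reaching F), left to D, down to K, left to J, up to C, left to B, 3× down (reaching T), left to R, 3× up (reaching A) — 17 moves in all.
Check: all 18 open cells covered.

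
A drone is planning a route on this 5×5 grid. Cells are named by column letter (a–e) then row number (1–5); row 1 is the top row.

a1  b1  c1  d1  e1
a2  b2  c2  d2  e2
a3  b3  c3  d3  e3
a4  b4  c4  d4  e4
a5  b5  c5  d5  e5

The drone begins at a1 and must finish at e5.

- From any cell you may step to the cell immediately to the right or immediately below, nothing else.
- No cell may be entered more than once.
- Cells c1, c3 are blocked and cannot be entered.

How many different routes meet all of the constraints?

A right/down-only route from a1 to e5 makes exactly 4 down-moves and 4 right-moves in some order.
With no other constraints that would be C(8,4) = 70 routes.
Subtract routes through each blocked cell (inclusion–exclusion for overlaps): − through c1: 15 − through c3: 36 + through c1&c3: 6 → 25.
That gives 25 routes.

25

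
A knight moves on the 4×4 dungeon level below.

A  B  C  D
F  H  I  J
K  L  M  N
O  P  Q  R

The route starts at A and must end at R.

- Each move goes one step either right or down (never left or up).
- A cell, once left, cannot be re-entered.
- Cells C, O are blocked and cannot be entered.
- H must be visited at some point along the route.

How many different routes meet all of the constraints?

A right/down-only route from A to R makes exactly 3 down-moves and 3 right-moves in some order.
With no other constraints that would be C(6,3) = 20 routes.
Split at H and multiply the segment counts (each segment already excludes blocked cells): A→H: 2; H→R: 6; product = 12.
That gives 12 routes.

12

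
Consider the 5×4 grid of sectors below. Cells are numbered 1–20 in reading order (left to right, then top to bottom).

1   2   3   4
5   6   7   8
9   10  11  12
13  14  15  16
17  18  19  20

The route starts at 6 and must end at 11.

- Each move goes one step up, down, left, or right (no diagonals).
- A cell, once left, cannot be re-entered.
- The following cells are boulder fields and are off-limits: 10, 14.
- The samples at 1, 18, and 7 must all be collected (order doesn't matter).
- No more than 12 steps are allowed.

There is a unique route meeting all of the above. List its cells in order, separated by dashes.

The 12-move cap with required stops at 1, 18, 7 leaves no slack for detours.
Route from 6: right to 7, up to 3, 2× left (reaching 1), 4× down (reaching 17), 2× right (reaching 19), 2× up (reaching 11) — 12 moves in all.
Check: all required cells visited; 12 ≤ 12 moves.

6 - 7 - 3 - 2 - 1 - 5 - 9 - 13 - 17 - 18 - 19 - 15 - 11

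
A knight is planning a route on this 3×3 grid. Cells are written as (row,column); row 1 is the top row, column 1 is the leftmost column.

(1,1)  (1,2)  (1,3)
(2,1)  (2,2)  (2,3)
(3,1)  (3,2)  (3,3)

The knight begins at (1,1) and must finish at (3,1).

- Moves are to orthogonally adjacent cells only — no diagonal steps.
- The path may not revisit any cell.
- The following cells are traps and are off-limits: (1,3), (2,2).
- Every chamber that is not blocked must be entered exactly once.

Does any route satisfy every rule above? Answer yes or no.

no

Cell (1,2) has only one open neighbour but is neither the start nor the goal, so a Hamiltonian route would have to both enter and leave it through the same neighbour — impossible without revisiting.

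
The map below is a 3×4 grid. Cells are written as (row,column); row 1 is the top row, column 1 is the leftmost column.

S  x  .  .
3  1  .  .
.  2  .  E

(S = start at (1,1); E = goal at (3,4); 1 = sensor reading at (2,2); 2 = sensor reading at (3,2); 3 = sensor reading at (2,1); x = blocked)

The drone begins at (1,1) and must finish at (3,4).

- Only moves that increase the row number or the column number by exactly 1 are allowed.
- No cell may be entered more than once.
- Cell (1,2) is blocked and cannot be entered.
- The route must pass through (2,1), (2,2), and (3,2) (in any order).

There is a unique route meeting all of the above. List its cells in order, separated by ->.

Moves only go right or down, so the column and row indices never decrease.
Route from (1,1): down 1 to (2,1), right 1 to (2,2), down 1 to (3,2), right 2 to (3,4) — 5 moves in all.
Check: all required cells visited.

(1,1) -> (2,1) -> (2,2) -> (3,2) -> (3,3) -> (3,4)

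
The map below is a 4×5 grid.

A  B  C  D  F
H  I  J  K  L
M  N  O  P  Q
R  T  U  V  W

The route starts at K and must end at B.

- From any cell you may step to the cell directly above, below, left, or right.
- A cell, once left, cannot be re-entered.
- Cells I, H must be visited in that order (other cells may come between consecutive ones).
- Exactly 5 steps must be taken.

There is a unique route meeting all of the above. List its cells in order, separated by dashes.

K - J - I - H - A - B

The waypoints must appear in the order I, H, with no cell reused.
Route from K: left 3 to H, up 1 to A, right 1 to B — 5 moves in all.
Check: order respected (I at step 2, H at step 3); 5 moves as required.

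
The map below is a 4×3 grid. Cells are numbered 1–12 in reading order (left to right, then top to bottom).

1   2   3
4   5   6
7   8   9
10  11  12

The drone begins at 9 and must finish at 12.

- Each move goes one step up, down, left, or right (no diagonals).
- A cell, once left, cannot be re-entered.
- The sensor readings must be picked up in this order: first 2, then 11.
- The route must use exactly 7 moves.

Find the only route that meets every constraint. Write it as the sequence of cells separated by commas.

9, 6, 3, 2, 5, 8, 11, 12

The waypoints must appear in the order 2, 11, with no cell reused.
Route from 9: 2× up (reaching 3), left to 2, 3× down (reaching 11), right to 12 — 7 moves in all.
Check: order respected (2 at step 3, 11 at step 6); 7 moves as required.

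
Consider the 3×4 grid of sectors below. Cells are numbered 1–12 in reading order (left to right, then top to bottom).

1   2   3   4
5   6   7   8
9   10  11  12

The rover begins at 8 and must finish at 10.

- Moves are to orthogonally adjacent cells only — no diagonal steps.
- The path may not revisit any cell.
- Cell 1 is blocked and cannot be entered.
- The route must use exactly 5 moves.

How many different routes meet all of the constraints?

6

Need simple routes of exactly 5 moves from 8 to 10 (Manhattan distance 3, so 1 moves are spent on a detour and 1 undoing it).
Enumerating: 8 4 3 7 11 10 | 8 4 3 7 6 10 | 8 4 3 2 6 10 | 8 12 11 7 6 10 | 8 7 3 2 6 10 | 8 7 6 5 9 10.
That gives 6 routes.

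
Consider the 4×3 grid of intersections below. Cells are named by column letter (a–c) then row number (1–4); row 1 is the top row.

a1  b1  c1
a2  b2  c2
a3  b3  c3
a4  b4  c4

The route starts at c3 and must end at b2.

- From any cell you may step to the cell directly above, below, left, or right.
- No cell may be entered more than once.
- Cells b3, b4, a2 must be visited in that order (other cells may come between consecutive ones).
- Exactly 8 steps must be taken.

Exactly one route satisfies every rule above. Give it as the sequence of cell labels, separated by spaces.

The waypoints must appear in the order b3, b4, a2, with no cell reused.
Route from c3: left 1 to b3, down 1 to b4, left 1 to a4, up 3 to a1, right 1 to b1, down 1 to b2 — 8 moves in all.
Check: order respected (b3 at step 1, b4 at step 2, a2 at step 5); 8 moves as required.

c3 b3 b4 a4 a3 a2 a1 b1 b2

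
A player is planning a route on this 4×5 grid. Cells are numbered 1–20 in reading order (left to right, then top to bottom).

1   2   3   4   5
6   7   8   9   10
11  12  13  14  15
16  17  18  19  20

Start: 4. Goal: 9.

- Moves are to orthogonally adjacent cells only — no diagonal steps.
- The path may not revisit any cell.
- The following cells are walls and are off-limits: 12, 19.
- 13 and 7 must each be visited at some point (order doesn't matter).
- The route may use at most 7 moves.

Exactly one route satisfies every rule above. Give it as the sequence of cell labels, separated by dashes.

4 - 3 - 2 - 7 - 8 - 13 - 14 - 9

Any route must reach 13 and 7 and still end at 9 within 7 moves, so the order of the required stops is forced.
Route from 4: 2× left (reaching 2), down to 7, right to 8, down to 13, right to 14, up to 9 — 7 moves in all.
Check: all required cells visited; 7 ≤ 7 moves.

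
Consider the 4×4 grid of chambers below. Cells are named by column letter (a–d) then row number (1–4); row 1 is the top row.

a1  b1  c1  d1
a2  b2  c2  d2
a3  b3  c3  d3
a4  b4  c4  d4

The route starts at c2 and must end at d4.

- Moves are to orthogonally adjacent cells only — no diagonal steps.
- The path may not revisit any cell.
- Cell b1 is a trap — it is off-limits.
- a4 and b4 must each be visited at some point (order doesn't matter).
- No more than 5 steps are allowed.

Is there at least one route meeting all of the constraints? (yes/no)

Even ignoring the no-revisit rule, getting from c2 to d4, taking the cheapest ordering c2 → b4 → a4 → d4 needs at least 3 + 1 + 3 = 7 moves (Manhattan distance per leg), which exceeds the 5-move limit.

no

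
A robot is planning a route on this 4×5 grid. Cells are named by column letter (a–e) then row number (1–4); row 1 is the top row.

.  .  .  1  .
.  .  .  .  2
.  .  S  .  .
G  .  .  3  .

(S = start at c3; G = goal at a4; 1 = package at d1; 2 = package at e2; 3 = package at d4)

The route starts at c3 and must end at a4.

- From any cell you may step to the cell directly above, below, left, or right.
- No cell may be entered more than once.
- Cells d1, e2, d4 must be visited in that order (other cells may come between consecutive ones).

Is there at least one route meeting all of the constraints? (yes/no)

One route that works: c3 → c2 → c1 → d1 → d2 → e2 → e3 → e4 → d4 → c4 → b4 → a4.

yes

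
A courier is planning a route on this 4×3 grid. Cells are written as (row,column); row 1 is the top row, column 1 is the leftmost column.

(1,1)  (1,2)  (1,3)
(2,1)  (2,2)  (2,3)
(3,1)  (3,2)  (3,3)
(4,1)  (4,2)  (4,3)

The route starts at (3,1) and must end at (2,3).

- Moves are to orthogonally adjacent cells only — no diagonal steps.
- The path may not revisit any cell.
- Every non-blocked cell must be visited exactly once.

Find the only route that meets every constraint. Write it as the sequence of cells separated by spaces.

(3,1) (4,1) (4,2) (4,3) (3,3) (3,2) (2,2) (2,1) (1,1) (1,2) (1,3) (2,3)

Need to visit all 12 open cells exactly once, starting at (3,1) and ending at (2,3).
Cell (4,3) has only two open neighbours ((3,3) and (4,2)), so the path must pass straight through it: one of those is the cell it's entered from and the other is where it exits.
Route from (3,1): down to (4,1), 2× right (reaching (4,3)), up to (3,3), left to (3,2), up to (2,2), left to (2,1), up to (1,1), 2× right (reaching (1,3)), down to (2,3) — 11 moves in all.
Check: all 12 open cells covered.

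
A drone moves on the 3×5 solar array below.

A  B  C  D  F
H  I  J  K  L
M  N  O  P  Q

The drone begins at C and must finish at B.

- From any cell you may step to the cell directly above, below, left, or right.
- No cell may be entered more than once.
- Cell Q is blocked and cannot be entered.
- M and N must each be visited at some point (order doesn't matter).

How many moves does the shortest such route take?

Any route passes through M and N in some order between C and B. Summing Manhattan distances along each leg and taking the cheapest ordering (C → N → M → B) gives a lower bound of 3 + 1 + 3 = 7 moves.
A route of 7 moves achieves this: C → J → O → N → M → H → A → B.
Since 7 matches the lower bound, it is optimal.

7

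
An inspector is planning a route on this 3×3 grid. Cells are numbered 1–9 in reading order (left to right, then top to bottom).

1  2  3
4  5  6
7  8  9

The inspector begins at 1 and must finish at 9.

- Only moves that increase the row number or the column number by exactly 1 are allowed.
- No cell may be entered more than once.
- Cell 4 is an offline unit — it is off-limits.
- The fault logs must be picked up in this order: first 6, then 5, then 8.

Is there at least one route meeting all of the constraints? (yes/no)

5 lies to the left of 6, so going from 6 to 5 would need a leftward move — but moves only go right/down, so 6 cannot be visited before 5.

no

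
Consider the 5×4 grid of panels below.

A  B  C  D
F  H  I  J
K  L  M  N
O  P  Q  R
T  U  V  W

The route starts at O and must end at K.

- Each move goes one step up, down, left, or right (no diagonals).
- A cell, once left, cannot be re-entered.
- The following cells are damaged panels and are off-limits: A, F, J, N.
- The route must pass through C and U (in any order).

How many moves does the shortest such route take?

Any route passes through C and U in some order between O and K. Summing Manhattan distances along each leg and taking the cheapest ordering (O → U → C → K) gives a lower bound of 2 + 5 + 4 = 11 moves.
A route of 11 moves achieves this: O → T → U → P → Q → M → I → C → B → H → L → K.
Since 11 matches the lower bound, it is optimal.

11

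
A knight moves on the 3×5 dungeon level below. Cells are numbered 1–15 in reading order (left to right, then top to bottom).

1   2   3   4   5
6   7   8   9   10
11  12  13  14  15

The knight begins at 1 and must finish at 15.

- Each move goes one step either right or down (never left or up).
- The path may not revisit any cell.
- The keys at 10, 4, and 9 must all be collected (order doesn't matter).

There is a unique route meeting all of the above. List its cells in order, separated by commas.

1, 2, 3, 4, 9, 10, 15

Moves only go right or down, so the column and row indices never decrease.
Route from 1: right 3 to 4, down 1 to 9, right 1 to 10, down 1 to 15 — 6 moves in all.
Check: all required cells visited.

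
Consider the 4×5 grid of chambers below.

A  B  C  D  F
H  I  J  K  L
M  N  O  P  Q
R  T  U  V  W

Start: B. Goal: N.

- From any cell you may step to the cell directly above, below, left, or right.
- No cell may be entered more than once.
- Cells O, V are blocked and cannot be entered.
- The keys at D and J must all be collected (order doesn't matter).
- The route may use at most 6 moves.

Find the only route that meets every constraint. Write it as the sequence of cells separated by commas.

The budget equals the shortest possible length, so every move has to be on a shortest route through the required cells.
Route from B: right 2 to D, down 1 to K, left 2 to I, down 1 to N — 6 moves in all.
Check: all required cells visited; 6 ≤ 6 moves.

B, C, D, K, J, I, N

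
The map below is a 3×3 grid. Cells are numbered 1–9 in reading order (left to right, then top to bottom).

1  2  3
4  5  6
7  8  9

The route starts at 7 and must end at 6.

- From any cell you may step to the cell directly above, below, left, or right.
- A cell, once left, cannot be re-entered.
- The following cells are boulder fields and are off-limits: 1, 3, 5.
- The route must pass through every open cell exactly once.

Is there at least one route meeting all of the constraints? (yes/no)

no

Cell 4 has only one open neighbour but is neither the start nor the goal, so a Hamiltonian route would have to both enter and leave it through the same neighbour — impossible without revisiting.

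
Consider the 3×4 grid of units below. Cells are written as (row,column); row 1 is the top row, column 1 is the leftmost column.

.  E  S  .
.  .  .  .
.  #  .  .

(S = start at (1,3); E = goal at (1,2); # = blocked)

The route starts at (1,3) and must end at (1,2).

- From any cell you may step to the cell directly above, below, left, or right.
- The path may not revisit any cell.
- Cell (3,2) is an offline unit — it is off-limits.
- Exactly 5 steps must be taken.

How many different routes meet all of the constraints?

Need simple routes of exactly 5 moves from (1,3) to (1,2) (Manhattan distance 1, so 2 moves are spent on a detour and 2 undoing it).
Enumerating: (1,3) (2,3) (2,2) (2,1) (1,1) (1,2) | (1,3) (1,4) (2,4) (2,3) (2,2) (1,2).
That gives 2 routes.

2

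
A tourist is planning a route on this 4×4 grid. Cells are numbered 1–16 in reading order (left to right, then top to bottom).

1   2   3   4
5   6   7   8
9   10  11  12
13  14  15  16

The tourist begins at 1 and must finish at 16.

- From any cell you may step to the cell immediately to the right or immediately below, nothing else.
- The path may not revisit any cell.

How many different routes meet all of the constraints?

A right/down-only route from 1 to 16 makes exactly 3 down-moves and 3 right-moves in some order.
With no other constraints that would be C(6,3) = 20 routes.
That gives 20 routes.

20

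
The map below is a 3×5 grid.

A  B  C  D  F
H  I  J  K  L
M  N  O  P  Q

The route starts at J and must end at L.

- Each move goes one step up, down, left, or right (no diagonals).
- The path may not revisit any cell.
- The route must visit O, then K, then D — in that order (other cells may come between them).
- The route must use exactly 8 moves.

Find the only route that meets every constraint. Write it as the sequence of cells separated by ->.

The waypoints must appear in the order O, K, D, with no cell reused.
Route from J: left 1 to I, down 1 to N, right 2 to P, up 2 to D, right 1 to F, down 1 to L — 8 moves in all.
Check: order respected (O at step 3, K at step 5, D at step 6); 8 moves as required.

J -> I -> N -> O -> P -> K -> D -> F -> L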